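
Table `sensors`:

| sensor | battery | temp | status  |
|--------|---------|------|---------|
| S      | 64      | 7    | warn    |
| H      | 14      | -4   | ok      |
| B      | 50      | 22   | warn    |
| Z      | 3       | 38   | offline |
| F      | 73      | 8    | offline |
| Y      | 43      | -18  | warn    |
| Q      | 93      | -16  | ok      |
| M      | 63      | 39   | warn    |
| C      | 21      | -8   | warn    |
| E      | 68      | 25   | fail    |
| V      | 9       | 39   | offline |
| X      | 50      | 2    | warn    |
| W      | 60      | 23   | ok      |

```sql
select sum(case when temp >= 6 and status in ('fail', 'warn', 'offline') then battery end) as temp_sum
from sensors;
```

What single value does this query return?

sensor=S: ✓ → 64
sensor=H: ✗
sensor=B: ✓ → 50
sensor=Z: ✓ → 3
sensor=F: ✓ → 73
sensor=Y: ✗
sensor=Q: ✗
sensor=M: ✓ → 63
sensor=C: ✗
sensor=E: ✓ → 68
sensor=V: ✓ → 9
sensor=X: ✗
sensor=W: ✗
temp_sum = 64 + 50 + 3 + 73 + 63 + 68 + 9 = 330

330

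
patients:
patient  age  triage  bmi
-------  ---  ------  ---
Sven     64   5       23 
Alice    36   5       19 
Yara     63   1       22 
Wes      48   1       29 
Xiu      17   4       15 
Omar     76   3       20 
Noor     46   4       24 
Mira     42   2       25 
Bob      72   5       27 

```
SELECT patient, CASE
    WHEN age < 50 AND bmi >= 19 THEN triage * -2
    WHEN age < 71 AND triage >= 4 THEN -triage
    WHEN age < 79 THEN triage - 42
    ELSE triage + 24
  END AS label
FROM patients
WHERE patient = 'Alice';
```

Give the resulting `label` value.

patient = Alice: age=36, triage=5, bmi=19.
age < 50 AND bmi >= 19 → true → -10

-10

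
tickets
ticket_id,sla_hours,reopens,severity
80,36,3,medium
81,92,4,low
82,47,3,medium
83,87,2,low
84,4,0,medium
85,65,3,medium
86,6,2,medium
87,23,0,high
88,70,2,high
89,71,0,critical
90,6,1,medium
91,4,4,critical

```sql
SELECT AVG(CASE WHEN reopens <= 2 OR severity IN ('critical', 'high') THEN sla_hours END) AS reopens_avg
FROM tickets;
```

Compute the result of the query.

33.875

ticket_id=80: ✗
ticket_id=81: ✗
ticket_id=82: ✗
ticket_id=83: ✓ → 87
ticket_id=84: ✓ → 4
ticket_id=85: ✗
ticket_id=86: ✓ → 6
ticket_id=87: ✓ → 23
ticket_id=88: ✓ → 70
ticket_id=89: ✓ → 71
ticket_id=90: ✓ → 6
ticket_id=91: ✓ → 4
reopens_avg = (87 + 4 + 6 + 23 + 70 + 71 + 6 + 4) / 8 = 33.875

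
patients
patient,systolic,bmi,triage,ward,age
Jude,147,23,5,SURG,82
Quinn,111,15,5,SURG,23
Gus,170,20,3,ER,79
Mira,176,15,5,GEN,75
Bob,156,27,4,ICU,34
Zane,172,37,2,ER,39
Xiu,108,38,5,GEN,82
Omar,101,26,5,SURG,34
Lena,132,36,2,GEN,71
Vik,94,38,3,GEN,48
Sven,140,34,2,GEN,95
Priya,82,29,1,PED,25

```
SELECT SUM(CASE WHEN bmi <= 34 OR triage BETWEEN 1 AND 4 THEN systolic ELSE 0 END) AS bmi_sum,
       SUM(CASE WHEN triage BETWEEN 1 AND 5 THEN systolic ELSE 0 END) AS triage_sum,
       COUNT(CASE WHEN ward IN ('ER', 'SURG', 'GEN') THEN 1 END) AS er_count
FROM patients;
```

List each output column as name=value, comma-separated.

bmi_sum=1481, triage_sum=1589, er_count=10

[bmi_sum: bmi <= 34 OR triage BETWEEN 1 AND 4]
patient=Jude: ✓ → 147
patient=Quinn: ✓ → 111
patient=Gus: ✓ → 170
patient=Mira: ✓ → 176
patient=Bob: ✓ → 156
patient=Zane: ✓ → 172
patient=Xiu: ✗
patient=Omar: ✓ → 101
patient=Lena: ✓ → 132
patient=Vik: ✓ → 94
patient=Sven: ✓ → 140
patient=Priya: ✓ → 82
bmi_sum = 147 + 111 + 170 + 176 + 156 + 172 + 101 + 132 + 94 + 140 + 82 = 1481
—
[triage_sum: triage BETWEEN 1 AND 5]
patient=Jude: ✓ → 147
patient=Quinn: ✓ → 111
patient=Gus: ✓ → 170
patient=Mira: ✓ → 176
patient=Bob: ✓ → 156
patient=Zane: ✓ → 172
patient=Xiu: ✓ → 108
patient=Omar: ✓ → 101
patient=Lena: ✓ → 132
patient=Vik: ✓ → 94
patient=Sven: ✓ → 140
patient=Priya: ✓ → 82
triage_sum = 147 + 111 + 170 + 176 + 156 + 172 + 108 + 101 + 132 + 94 + 140 + 82 = 1589
—
[er_count: ward IN ('ER', 'SURG', 'GEN')]
patient=Jude: ✓ → 1
patient=Quinn: ✓ → 1
patient=Gus: ✓ → 1
patient=Mira: ✓ → 1
patient=Bob: ✗
patient=Zane: ✓ → 1
patient=Xiu: ✓ → 1
patient=Omar: ✓ → 1
patient=Lena: ✓ → 1
patient=Vik: ✓ → 1
patient=Sven: ✓ → 1
patient=Priya: ✗
er_count = COUNT(1, 1, 1, 1, 1, 1, 1, 1, 1, 1) = 10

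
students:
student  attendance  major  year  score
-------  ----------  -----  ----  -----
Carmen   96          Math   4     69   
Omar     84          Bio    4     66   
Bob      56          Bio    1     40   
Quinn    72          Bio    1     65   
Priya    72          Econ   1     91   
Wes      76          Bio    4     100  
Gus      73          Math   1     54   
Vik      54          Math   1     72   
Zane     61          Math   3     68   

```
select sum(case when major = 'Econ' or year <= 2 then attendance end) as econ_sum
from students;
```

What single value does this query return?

327

student=Carmen: ✗
student=Omar: ✗
student=Bob: ✓ → 56
student=Quinn: ✓ → 72
student=Priya: ✓ → 72
student=Wes: ✗
student=Gus: ✓ → 73
student=Vik: ✓ → 54
student=Zane: ✗
econ_sum = 56 + 72 + 72 + 73 + 54 = 327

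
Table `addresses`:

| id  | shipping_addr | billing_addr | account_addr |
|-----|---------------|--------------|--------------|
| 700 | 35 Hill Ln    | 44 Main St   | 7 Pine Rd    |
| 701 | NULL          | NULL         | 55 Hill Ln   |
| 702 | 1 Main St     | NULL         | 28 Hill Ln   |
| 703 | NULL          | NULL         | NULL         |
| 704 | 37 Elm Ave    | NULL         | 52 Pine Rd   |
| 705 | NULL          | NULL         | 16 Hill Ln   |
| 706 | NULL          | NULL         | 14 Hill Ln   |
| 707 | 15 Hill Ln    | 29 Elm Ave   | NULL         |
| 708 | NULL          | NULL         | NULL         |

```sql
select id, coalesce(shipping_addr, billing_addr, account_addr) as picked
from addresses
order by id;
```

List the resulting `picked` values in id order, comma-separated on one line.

id=700: shipping_addr=35 Hill Ln → 35 Hill Ln
id=701: shipping_addr=NULL, billing_addr=NULL, account_addr=55 Hill Ln → 55 Hill Ln
id=702: shipping_addr=1 Main St → 1 Main St
id=703: shipping_addr=NULL, billing_addr=NULL, account_addr=NULL (all NULL) → NULL
id=704: shipping_addr=37 Elm Ave → 37 Elm Ave
id=705: shipping_addr=NULL, billing_addr=NULL, account_addr=16 Hill Ln → 16 Hill Ln
id=706: shipping_addr=NULL, billing_addr=NULL, account_addr=14 Hill Ln → 14 Hill Ln
id=707: shipping_addr=15 Hill Ln → 15 Hill Ln
id=708: shipping_addr=NULL, billing_addr=NULL, account_addr=NULL (all NULL) → NULL

35 Hill Ln, 55 Hill Ln, 1 Main St, NULL, 37 Elm Ave, 16 Hill Ln, 14 Hill Ln, 15 Hill Ln, NULL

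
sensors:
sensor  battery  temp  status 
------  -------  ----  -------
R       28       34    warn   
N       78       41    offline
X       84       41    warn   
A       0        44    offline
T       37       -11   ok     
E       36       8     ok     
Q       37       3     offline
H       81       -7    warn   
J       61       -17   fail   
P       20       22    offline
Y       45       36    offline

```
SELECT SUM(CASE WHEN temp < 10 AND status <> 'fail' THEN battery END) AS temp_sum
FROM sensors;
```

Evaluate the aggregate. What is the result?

191

sensor=R: ✗
sensor=N: ✗
sensor=X: ✗
sensor=A: ✗
sensor=T: ✓ → 37
sensor=E: ✓ → 36
sensor=Q: ✓ → 37
sensor=H: ✓ → 81
sensor=J: ✗
sensor=P: ✗
sensor=Y: ✗
temp_sum = 37 + 36 + 37 + 81 = 191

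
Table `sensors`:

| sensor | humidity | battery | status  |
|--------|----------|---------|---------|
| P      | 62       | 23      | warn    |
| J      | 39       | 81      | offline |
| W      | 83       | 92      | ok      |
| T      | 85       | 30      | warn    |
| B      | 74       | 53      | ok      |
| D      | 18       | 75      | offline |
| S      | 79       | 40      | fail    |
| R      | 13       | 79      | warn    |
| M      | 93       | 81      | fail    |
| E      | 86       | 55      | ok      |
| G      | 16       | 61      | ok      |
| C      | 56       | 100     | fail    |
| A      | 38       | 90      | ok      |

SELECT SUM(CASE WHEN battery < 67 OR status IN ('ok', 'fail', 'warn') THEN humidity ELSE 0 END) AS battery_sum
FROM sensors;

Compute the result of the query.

685

sensor=P: ✓ → 62
sensor=J: ✗
sensor=W: ✓ → 83
sensor=T: ✓ → 85
sensor=B: ✓ → 74
sensor=D: ✗
sensor=S: ✓ → 79
sensor=R: ✓ → 13
sensor=M: ✓ → 93
sensor=E: ✓ → 86
sensor=G: ✓ → 16
sensor=C: ✓ → 56
sensor=A: ✓ → 38
battery_sum = 62 + 83 + 85 + 74 + 79 + 13 + 93 + 86 + 16 + 56 + 38 = 685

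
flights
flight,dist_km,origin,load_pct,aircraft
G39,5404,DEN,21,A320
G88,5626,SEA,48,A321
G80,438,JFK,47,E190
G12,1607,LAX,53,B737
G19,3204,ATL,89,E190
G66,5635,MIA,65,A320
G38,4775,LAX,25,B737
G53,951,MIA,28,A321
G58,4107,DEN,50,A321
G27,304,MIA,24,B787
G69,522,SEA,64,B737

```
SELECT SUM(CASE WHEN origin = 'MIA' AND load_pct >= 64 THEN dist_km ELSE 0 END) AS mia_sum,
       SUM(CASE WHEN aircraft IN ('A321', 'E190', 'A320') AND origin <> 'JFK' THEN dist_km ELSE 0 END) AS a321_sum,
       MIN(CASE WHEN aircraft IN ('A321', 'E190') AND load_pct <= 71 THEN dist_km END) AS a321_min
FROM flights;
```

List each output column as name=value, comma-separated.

[mia_sum: origin = 'MIA' AND load_pct >= 64]
flight=G39: ✗
flight=G88: ✗
flight=G80: ✗
flight=G12: ✗
flight=G19: ✗
flight=G66: ✓ → 5635
flight=G38: ✗
flight=G53: ✗
flight=G58: ✗
flight=G27: ✗
flight=G69: ✗
mia_sum = 5635
—
[a321_sum: aircraft IN ('A321', 'E190', 'A320') AND origin <> 'JFK']
flight=G39: ✓ → 5404
flight=G88: ✓ → 5626
flight=G80: ✗
flight=G12: ✗
flight=G19: ✓ → 3204
flight=G66: ✓ → 5635
flight=G38: ✗
flight=G53: ✓ → 951
flight=G58: ✓ → 4107
flight=G27: ✗
flight=G69: ✗
a321_sum = 5404 + 5626 + 3204 + 5635 + 951 + 4107 = 24927
—
[a321_min: aircraft IN ('A321', 'E190') AND load_pct <= 71]
flight=G39: ✗
flight=G88: ✓ → 5626
flight=G80: ✓ → 438
flight=G12: ✗
flight=G19: ✗
flight=G66: ✗
flight=G38: ✗
flight=G53: ✓ → 951
flight=G58: ✓ → 4107
flight=G27: ✗
flight=G69: ✗
a321_min = MIN(5626, 438, 951, 4107) = 438

mia_sum=5635, a321_sum=24927, a321_min=438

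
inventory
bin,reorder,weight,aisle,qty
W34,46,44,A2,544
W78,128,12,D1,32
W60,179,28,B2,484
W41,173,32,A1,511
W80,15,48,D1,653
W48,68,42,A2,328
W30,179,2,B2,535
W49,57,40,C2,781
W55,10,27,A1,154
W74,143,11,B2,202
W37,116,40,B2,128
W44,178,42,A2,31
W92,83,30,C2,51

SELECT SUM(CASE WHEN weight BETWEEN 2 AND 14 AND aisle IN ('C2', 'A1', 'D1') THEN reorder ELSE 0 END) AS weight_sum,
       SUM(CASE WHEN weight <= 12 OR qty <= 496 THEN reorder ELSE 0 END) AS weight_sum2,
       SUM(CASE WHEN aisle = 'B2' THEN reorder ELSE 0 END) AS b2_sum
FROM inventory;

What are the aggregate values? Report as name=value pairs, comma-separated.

weight_sum=128, weight_sum2=1084, b2_sum=617

[weight_sum: weight BETWEEN 2 AND 14 AND aisle IN ('C2', 'A1', 'D1')]
bin=W34: ✗
bin=W78: ✓ → 128
bin=W60: ✗
bin=W41: ✗
bin=W80: ✗
bin=W48: ✗
bin=W30: ✗
bin=W49: ✗
bin=W55: ✗
bin=W74: ✗
bin=W37: ✗
bin=W44: ✗
bin=W92: ✗
weight_sum = 128
—
[weight_sum2: weight <= 12 OR qty <= 496]
bin=W34: ✗
bin=W78: ✓ → 128
bin=W60: ✓ → 179
bin=W41: ✗
bin=W80: ✗
bin=W48: ✓ → 68
bin=W30: ✓ → 179
bin=W49: ✗
bin=W55: ✓ → 10
bin=W74: ✓ → 143
bin=W37: ✓ → 116
bin=W44: ✓ → 178
bin=W92: ✓ → 83
weight_sum2 = 128 + 179 + 68 + 179 + 10 + 143 + 116 + 178 + 83 = 1084
—
[b2_sum: aisle = 'B2']
bin=W34: ✗
bin=W78: ✗
bin=W60: ✓ → 179
bin=W41: ✗
bin=W80: ✗
bin=W48: ✗
bin=W30: ✓ → 179
bin=W49: ✗
bin=W55: ✗
bin=W74: ✓ → 143
bin=W37: ✓ → 116
bin=W44: ✗
bin=W92: ✗
b2_sum = 179 + 179 + 143 + 116 = 617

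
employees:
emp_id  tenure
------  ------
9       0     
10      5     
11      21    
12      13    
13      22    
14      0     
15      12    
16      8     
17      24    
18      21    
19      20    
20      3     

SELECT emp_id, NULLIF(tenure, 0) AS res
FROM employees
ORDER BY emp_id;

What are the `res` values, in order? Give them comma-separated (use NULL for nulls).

NULL, 5, 21, 13, 22, NULL, 12, 8, 24, 21, 20, 3

emp_id=9: tenure=0 vs 0: equal → NULL
emp_id=10: tenure=5 vs 0: differ → 5
emp_id=11: tenure=21 vs 0: differ → 21
emp_id=12: tenure=13 vs 0: differ → 13
emp_id=13: tenure=22 vs 0: differ → 22
emp_id=14: tenure=0 vs 0: equal → NULL
emp_id=15: tenure=12 vs 0: differ → 12
emp_id=16: tenure=8 vs 0: differ → 8
emp_id=17: tenure=24 vs 0: differ → 24
emp_id=18: tenure=21 vs 0: differ → 21
emp_id=19: tenure=20 vs 0: differ → 20
emp_id=20: tenure=3 vs 0: differ → 3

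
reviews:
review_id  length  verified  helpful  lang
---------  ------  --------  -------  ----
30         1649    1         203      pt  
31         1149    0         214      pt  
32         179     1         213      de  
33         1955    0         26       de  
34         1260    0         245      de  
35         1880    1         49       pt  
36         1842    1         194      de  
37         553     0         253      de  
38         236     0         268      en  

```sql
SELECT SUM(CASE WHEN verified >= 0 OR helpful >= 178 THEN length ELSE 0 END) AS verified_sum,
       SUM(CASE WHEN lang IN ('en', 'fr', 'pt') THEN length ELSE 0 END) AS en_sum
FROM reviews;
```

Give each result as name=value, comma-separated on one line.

verified_sum=10703, en_sum=4914

[verified_sum: verified >= 0 OR helpful >= 178]
review_id=30: ✓ → 1649
review_id=31: ✓ → 1149
review_id=32: ✓ → 179
review_id=33: ✓ → 1955
review_id=34: ✓ → 1260
review_id=35: ✓ → 1880
review_id=36: ✓ → 1842
review_id=37: ✓ → 553
review_id=38: ✓ → 236
verified_sum = 1649 + 1149 + 179 + 1955 + 1260 + 1880 + 1842 + 553 + 236 = 10703
—
[en_sum: lang IN ('en', 'fr', 'pt')]
review_id=30: ✓ → 1649
review_id=31: ✓ → 1149
review_id=32: ✗
review_id=33: ✗
review_id=34: ✗
review_id=35: ✓ → 1880
review_id=36: ✗
review_id=37: ✗
review_id=38: ✓ → 236
en_sum = 1649 + 1149 + 1880 + 236 = 4914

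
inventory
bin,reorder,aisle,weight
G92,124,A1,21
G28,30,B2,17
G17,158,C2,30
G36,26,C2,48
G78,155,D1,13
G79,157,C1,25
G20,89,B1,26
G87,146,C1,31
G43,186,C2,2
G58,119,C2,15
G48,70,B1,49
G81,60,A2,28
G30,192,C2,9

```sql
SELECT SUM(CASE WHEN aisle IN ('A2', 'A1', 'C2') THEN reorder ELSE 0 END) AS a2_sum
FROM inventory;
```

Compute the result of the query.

bin=G92: ✓ → 124
bin=G28: ✗
bin=G17: ✓ → 158
bin=G36: ✓ → 26
bin=G78: ✗
bin=G79: ✗
bin=G20: ✗
bin=G87: ✗
bin=G43: ✓ → 186
bin=G58: ✓ → 119
bin=G48: ✗
bin=G81: ✓ → 60
bin=G30: ✓ → 192
a2_sum = 124 + 158 + 26 + 186 + 119 + 60 + 192 = 865

865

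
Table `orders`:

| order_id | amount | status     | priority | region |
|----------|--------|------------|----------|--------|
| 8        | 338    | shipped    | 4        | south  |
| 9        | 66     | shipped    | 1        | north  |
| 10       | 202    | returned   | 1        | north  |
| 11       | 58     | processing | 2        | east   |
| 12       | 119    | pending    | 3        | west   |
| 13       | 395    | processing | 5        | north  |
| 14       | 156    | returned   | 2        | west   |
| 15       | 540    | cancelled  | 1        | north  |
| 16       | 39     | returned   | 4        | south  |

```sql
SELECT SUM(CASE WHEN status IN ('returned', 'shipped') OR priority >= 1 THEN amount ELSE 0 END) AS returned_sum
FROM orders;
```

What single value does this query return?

1913

order_id=8: ✓ → 338
order_id=9: ✓ → 66
order_id=10: ✓ → 202
order_id=11: ✓ → 58
order_id=12: ✓ → 119
order_id=13: ✓ → 395
order_id=14: ✓ → 156
order_id=15: ✓ → 540
order_id=16: ✓ → 39
returned_sum = 338 + 66 + 202 + 58 + 119 + 395 + 156 + 540 + 39 = 1913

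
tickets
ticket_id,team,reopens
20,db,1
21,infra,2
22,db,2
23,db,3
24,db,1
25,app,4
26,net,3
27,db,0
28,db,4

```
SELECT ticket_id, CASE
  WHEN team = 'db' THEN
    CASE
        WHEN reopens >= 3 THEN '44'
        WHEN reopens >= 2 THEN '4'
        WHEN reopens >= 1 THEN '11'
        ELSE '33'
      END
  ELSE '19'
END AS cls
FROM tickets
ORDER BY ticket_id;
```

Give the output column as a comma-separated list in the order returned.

ticket_id=20: team='db' → inner[reopens >= 1] → 11
ticket_id=21: team='infra' → outer ELSE → 19
ticket_id=22: team='db' → inner[reopens >= 2] → 4
ticket_id=23: team='db' → inner[reopens >= 3] → 44
ticket_id=24: team='db' → inner[reopens >= 1] → 11
ticket_id=25: team='app' → outer ELSE → 19
ticket_id=26: team='net' → outer ELSE → 19
ticket_id=27: team='db' → inner[ELSE] → 33
ticket_id=28: team='db' → inner[reopens >= 3] → 44

11, 19, 4, 44, 11, 19, 19, 33, 44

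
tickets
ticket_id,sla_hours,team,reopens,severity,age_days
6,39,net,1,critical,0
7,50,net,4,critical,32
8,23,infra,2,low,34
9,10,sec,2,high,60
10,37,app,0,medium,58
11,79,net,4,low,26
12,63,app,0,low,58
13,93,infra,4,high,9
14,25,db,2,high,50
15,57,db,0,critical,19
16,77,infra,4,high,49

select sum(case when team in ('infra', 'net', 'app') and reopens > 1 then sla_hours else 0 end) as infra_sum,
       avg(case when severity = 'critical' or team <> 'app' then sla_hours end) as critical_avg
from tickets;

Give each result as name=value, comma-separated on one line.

infra_sum=322, critical_avg=50.3333333333

[infra_sum: team in ('infra', 'net', 'app') and reopens > 1]
ticket_id=6: ✗
ticket_id=7: ✓ → 50
ticket_id=8: ✓ → 23
ticket_id=9: ✗
ticket_id=10: ✗
ticket_id=11: ✓ → 79
ticket_id=12: ✗
ticket_id=13: ✓ → 93
ticket_id=14: ✗
ticket_id=15: ✗
ticket_id=16: ✓ → 77
infra_sum = 50 + 23 + 79 + 93 + 77 = 322
—
[critical_avg: severity = 'critical' or team <> 'app']
ticket_id=6: ✓ → 39
ticket_id=7: ✓ → 50
ticket_id=8: ✓ → 23
ticket_id=9: ✓ → 10
ticket_id=10: ✗
ticket_id=11: ✓ → 79
ticket_id=12: ✗
ticket_id=13: ✓ → 93
ticket_id=14: ✓ → 25
ticket_id=15: ✓ → 57
ticket_id=16: ✓ → 77
critical_avg = (39 + 50 + 23 + 10 + 79 + 93 + 25 + 57 + 77) / 9 = 50.3333333333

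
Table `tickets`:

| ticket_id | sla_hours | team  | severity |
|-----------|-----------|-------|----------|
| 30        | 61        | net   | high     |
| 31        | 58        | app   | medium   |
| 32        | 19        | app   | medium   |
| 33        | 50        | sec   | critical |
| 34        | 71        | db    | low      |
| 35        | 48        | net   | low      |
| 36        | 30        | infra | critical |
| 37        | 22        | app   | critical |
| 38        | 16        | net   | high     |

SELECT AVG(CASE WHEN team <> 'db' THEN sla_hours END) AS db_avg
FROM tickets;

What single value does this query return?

38

ticket_id=30: ✓ → 61
ticket_id=31: ✓ → 58
ticket_id=32: ✓ → 19
ticket_id=33: ✓ → 50
ticket_id=34: ✗
ticket_id=35: ✓ → 48
ticket_id=36: ✓ → 30
ticket_id=37: ✓ → 22
ticket_id=38: ✓ → 16
db_avg = (61 + 58 + 19 + 50 + 48 + 30 + 22 + 16) / 8 = 38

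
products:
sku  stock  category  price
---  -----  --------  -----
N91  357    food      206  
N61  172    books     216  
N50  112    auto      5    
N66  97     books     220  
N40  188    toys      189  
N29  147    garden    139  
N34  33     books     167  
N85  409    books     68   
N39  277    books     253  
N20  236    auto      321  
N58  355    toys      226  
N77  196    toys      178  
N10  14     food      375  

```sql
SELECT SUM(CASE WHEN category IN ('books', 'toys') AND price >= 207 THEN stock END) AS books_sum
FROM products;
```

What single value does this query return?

901

sku=N91: ✗
sku=N61: ✓ → 172
sku=N50: ✗
sku=N66: ✓ → 97
sku=N40: ✗
sku=N29: ✗
sku=N34: ✗
sku=N85: ✗
sku=N39: ✓ → 277
sku=N20: ✗
sku=N58: ✓ → 355
sku=N77: ✗
sku=N10: ✗
books_sum = 172 + 97 + 277 + 355 = 901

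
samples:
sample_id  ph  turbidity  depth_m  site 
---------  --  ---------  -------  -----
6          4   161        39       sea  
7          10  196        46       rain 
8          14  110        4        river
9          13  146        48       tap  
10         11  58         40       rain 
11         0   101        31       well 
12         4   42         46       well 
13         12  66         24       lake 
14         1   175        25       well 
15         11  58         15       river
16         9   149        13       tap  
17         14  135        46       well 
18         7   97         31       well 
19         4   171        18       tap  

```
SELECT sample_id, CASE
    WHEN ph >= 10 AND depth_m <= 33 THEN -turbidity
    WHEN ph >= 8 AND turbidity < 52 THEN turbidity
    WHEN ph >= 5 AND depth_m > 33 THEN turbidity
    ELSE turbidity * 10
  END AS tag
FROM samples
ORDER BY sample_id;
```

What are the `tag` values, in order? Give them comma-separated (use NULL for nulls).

sample_id=6: ELSE → 1610
sample_id=7: ph >= 5 AND depth_m > 33 → 196
sample_id=8: ph >= 10 AND depth_m <= 33 → -110
sample_id=9: ph >= 5 AND depth_m > 33 → 146
sample_id=10: ph >= 5 AND depth_m > 33 → 58
sample_id=11: ELSE → 1010
sample_id=12: ELSE → 420
sample_id=13: ph >= 10 AND depth_m <= 33 → -66
sample_id=14: ELSE → 1750
sample_id=15: ph >= 10 AND depth_m <= 33 → -58
sample_id=16: ELSE → 1490
sample_id=17: ph >= 5 AND depth_m > 33 → 135
sample_id=18: ELSE → 970
sample_id=19: ELSE → 1710

1610, 196, -110, 146, 58, 1010, 420, -66, 1750, -58, 1490, 135, 970, 1710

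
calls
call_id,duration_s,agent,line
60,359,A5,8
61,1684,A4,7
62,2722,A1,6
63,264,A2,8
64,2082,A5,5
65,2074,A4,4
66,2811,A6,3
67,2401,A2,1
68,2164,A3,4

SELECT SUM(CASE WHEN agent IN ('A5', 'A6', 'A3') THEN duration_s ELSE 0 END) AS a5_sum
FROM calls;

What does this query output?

7416

call_id=60: ✓ → 359
call_id=61: ✗
call_id=62: ✗
call_id=63: ✗
call_id=64: ✓ → 2082
call_id=65: ✗
call_id=66: ✓ → 2811
call_id=67: ✗
call_id=68: ✓ → 2164
a5_sum = 359 + 2082 + 2811 + 2164 = 7416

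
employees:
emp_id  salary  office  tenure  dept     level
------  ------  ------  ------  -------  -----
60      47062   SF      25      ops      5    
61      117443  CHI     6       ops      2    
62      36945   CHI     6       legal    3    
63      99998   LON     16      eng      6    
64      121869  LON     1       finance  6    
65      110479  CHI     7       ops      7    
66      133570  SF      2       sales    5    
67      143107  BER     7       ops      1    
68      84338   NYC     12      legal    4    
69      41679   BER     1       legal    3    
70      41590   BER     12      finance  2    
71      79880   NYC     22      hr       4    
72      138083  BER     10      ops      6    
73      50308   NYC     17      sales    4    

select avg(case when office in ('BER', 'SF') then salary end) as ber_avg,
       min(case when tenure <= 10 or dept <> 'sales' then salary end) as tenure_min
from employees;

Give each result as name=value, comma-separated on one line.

[ber_avg: office in ('BER', 'SF')]
emp_id=60: ✓ → 47062
emp_id=61: ✗
emp_id=62: ✗
emp_id=63: ✗
emp_id=64: ✗
emp_id=65: ✗
emp_id=66: ✓ → 133570
emp_id=67: ✓ → 143107
emp_id=68: ✗
emp_id=69: ✓ → 41679
emp_id=70: ✓ → 41590
emp_id=71: ✗
emp_id=72: ✓ → 138083
emp_id=73: ✗
ber_avg = (47062 + 133570 + 143107 + 41679 + 41590 + 138083) / 6 = 90848.5
—
[tenure_min: tenure <= 10 or dept <> 'sales']
emp_id=60: ✓ → 47062
emp_id=61: ✓ → 117443
emp_id=62: ✓ → 36945
emp_id=63: ✓ → 99998
emp_id=64: ✓ → 121869
emp_id=65: ✓ → 110479
emp_id=66: ✓ → 133570
emp_id=67: ✓ → 143107
emp_id=68: ✓ → 84338
emp_id=69: ✓ → 41679
emp_id=70: ✓ → 41590
emp_id=71: ✓ → 79880
emp_id=72: ✓ → 138083
emp_id=73: ✗
tenure_min = MIN(47062, 117443, 36945, 99998, 121869, 110479, 133570, 143107, 84338, 41679, 41590, 79880, 138083) = 36945

ber_avg=90848.5, tenure_min=36945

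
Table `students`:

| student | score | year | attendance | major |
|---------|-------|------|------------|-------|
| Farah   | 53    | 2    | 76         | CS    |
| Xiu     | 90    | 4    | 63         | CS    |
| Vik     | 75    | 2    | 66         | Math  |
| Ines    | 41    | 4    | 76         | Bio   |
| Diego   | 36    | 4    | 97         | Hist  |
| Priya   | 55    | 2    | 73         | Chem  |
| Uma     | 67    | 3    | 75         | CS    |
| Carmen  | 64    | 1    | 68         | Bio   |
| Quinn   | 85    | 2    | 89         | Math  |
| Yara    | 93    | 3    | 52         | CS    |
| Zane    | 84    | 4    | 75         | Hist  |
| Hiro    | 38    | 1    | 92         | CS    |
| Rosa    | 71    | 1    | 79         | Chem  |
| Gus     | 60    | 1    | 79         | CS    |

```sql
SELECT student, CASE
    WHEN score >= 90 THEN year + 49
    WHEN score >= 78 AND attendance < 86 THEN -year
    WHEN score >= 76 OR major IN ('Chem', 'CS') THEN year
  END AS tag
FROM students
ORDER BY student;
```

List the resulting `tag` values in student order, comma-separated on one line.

student=Carmen: (no match → NULL) → NULL
student=Diego: (no match → NULL) → NULL
student=Farah: score >= 76 OR major IN ('Chem', 'CS') → 2
student=Gus: score >= 76 OR major IN ('Chem', 'CS') → 1
student=Hiro: score >= 76 OR major IN ('Chem', 'CS') → 1
student=Ines: (no match → NULL) → NULL
student=Priya: score >= 76 OR major IN ('Chem', 'CS') → 2
student=Quinn: score >= 76 OR major IN ('Chem', 'CS') → 2
student=Rosa: score >= 76 OR major IN ('Chem', 'CS') → 1
student=Uma: score >= 76 OR major IN ('Chem', 'CS') → 3
student=Vik: (no match → NULL) → NULL
student=Xiu: score >= 90 → 53
student=Yara: score >= 90 → 52
student=Zane: score >= 78 AND attendance < 86 → -4

NULL, NULL, 2, 1, 1, NULL, 2, 2, 1, 3, NULL, 53, 52, -4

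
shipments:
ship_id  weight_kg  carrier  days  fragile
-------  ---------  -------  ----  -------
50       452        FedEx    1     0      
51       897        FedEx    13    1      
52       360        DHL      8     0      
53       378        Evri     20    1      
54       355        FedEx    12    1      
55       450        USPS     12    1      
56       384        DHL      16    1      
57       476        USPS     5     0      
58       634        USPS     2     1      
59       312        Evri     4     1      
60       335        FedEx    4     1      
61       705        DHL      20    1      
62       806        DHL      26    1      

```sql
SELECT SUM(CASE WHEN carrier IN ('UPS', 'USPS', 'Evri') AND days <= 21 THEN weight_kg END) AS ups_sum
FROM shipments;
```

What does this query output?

ship_id=50: ✗
ship_id=51: ✗
ship_id=52: ✗
ship_id=53: ✓ → 378
ship_id=54: ✗
ship_id=55: ✓ → 450
ship_id=56: ✗
ship_id=57: ✓ → 476
ship_id=58: ✓ → 634
ship_id=59: ✓ → 312
ship_id=60: ✗
ship_id=61: ✗
ship_id=62: ✗
ups_sum = 378 + 450 + 476 + 634 + 312 = 2250

2250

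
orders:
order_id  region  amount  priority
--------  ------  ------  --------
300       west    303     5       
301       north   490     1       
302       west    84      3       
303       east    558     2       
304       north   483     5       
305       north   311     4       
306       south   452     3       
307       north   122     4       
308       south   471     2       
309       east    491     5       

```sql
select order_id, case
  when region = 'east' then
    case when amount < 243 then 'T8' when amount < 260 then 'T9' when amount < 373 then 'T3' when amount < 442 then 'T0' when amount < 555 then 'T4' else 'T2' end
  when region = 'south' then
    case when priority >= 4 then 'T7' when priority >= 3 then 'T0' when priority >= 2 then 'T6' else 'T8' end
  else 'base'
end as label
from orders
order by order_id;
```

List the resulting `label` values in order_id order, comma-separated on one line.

base, base, base, T2, base, base, T0, base, T6, T4

order_id=300: region='west' → outer ELSE → base
order_id=301: region='north' → outer ELSE → base
order_id=302: region='west' → outer ELSE → base
order_id=303: region='east' → inner[ELSE] → T2
order_id=304: region='north' → outer ELSE → base
order_id=305: region='north' → outer ELSE → base
order_id=306: region='south' → inner[priority >= 3] → T0
order_id=307: region='north' → outer ELSE → base
order_id=308: region='south' → inner[priority >= 2] → T6
order_id=309: region='east' → inner[amount < 555] → T4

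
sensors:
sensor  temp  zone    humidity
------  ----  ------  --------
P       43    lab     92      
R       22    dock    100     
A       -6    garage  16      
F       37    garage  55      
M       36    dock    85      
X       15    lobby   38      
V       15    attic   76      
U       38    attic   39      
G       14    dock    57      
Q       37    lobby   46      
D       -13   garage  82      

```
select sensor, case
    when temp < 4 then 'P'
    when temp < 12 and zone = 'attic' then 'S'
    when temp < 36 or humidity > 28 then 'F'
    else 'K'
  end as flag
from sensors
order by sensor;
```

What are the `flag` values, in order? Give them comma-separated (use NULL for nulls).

P, P, F, F, F, F, F, F, F, F, F

sensor=A: temp < 4 → P
sensor=D: temp < 4 → P
sensor=F: temp < 36 or humidity > 28 → F
sensor=G: temp < 36 or humidity > 28 → F
sensor=M: temp < 36 or humidity > 28 → F
sensor=P: temp < 36 or humidity > 28 → F
sensor=Q: temp < 36 or humidity > 28 → F
sensor=R: temp < 36 or humidity > 28 → F
sensor=U: temp < 36 or humidity > 28 → F
sensor=V: temp < 36 or humidity > 28 → F
sensor=X: temp < 36 or humidity > 28 → F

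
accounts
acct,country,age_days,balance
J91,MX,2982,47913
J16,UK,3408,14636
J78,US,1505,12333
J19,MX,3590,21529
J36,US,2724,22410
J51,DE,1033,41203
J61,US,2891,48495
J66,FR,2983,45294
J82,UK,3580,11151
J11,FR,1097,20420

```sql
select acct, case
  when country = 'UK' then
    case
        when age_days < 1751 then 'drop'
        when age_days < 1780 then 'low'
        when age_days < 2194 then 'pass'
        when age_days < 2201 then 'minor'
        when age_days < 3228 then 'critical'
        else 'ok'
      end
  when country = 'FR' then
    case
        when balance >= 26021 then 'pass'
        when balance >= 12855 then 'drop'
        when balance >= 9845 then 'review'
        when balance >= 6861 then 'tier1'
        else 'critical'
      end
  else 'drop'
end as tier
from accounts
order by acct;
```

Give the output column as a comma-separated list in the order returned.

drop, ok, drop, drop, drop, drop, pass, drop, ok, drop

acct=J11: country='FR' → inner[balance >= 12855] → drop
acct=J16: country='UK' → inner[ELSE] → ok
acct=J19: country='MX' → outer ELSE → drop
acct=J36: country='US' → outer ELSE → drop
acct=J51: country='DE' → outer ELSE → drop
acct=J61: country='US' → outer ELSE → drop
acct=J66: country='FR' → inner[balance >= 26021] → pass
acct=J78: country='US' → outer ELSE → drop
acct=J82: country='UK' → inner[ELSE] → ok
acct=J91: country='MX' → outer ELSE → drop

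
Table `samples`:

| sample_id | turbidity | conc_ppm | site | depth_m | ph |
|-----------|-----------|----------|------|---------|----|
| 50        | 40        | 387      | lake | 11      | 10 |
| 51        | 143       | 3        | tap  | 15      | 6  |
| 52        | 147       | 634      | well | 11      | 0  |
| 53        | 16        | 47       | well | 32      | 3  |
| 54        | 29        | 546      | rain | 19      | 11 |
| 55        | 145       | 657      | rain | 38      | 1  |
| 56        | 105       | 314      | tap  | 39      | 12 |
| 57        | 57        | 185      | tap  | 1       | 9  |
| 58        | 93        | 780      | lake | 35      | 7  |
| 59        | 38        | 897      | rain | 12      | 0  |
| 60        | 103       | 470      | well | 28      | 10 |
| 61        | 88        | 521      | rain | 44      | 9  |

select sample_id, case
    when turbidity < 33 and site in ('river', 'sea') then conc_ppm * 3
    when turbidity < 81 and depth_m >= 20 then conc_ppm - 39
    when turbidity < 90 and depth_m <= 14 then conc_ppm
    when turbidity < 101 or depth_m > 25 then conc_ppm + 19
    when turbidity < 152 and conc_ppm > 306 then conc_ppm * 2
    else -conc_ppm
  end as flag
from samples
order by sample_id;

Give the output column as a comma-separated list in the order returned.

387, -3, 1268, 8, 565, 676, 333, 185, 799, 897, 489, 540

sample_id=50: turbidity < 90 and depth_m <= 14 → 387
sample_id=51: ELSE → -3
sample_id=52: turbidity < 152 and conc_ppm > 306 → 1268
sample_id=53: turbidity < 81 and depth_m >= 20 → 8
sample_id=54: turbidity < 101 or depth_m > 25 → 565
sample_id=55: turbidity < 101 or depth_m > 25 → 676
sample_id=56: turbidity < 101 or depth_m > 25 → 333
sample_id=57: turbidity < 90 and depth_m <= 14 → 185
sample_id=58: turbidity < 101 or depth_m > 25 → 799
sample_id=59: turbidity < 90 and depth_m <= 14 → 897
sample_id=60: turbidity < 101 or depth_m > 25 → 489
sample_id=61: turbidity < 101 or depth_m > 25 → 540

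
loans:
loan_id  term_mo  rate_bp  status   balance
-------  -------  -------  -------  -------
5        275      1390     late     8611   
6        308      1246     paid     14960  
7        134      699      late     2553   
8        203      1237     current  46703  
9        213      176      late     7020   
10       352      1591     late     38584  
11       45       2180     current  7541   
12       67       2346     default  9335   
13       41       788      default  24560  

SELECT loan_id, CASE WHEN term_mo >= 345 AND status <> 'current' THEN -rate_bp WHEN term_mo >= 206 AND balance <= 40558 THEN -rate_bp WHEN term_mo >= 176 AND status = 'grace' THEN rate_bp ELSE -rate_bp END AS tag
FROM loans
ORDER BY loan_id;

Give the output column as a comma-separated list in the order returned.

loan_id=5: term_mo >= 206 AND balance <= 40558 → -1390
loan_id=6: term_mo >= 206 AND balance <= 40558 → -1246
loan_id=7: ELSE → -699
loan_id=8: ELSE → -1237
loan_id=9: term_mo >= 206 AND balance <= 40558 → -176
loan_id=10: term_mo >= 345 AND status <> 'current' → -1591
loan_id=11: ELSE → -2180
loan_id=12: ELSE → -2346
loan_id=13: ELSE → -788

-1390, -1246, -699, -1237, -176, -1591, -2180, -2346, -788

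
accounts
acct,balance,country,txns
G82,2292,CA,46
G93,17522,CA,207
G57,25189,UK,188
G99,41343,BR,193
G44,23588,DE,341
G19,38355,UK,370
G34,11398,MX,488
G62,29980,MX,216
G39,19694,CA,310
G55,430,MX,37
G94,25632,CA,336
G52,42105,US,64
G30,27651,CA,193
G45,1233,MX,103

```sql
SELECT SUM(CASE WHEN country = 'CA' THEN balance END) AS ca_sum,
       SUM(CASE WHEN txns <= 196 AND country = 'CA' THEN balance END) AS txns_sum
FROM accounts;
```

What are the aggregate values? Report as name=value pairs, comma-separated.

ca_sum=92791, txns_sum=29943

[ca_sum: country = 'CA']
acct=G82: ✓ → 2292
acct=G93: ✓ → 17522
acct=G57: ✗
acct=G99: ✗
acct=G44: ✗
acct=G19: ✗
acct=G34: ✗
acct=G62: ✗
acct=G39: ✓ → 19694
acct=G55: ✗
acct=G94: ✓ → 25632
acct=G52: ✗
acct=G30: ✓ → 27651
acct=G45: ✗
ca_sum = 2292 + 17522 + 19694 + 25632 + 27651 = 92791
—
[txns_sum: txns <= 196 AND country = 'CA']
acct=G82: ✓ → 2292
acct=G93: ✗
acct=G57: ✗
acct=G99: ✗
acct=G44: ✗
acct=G19: ✗
acct=G34: ✗
acct=G62: ✗
acct=G39: ✗
acct=G55: ✗
acct=G94: ✗
acct=G52: ✗
acct=G30: ✓ → 27651
acct=G45: ✗
txns_sum = 2292 + 27651 = 29943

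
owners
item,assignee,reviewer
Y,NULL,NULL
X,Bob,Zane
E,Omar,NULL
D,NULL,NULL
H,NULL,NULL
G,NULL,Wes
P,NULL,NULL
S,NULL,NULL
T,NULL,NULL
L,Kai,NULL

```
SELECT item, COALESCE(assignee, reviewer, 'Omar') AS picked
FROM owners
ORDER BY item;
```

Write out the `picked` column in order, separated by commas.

item=D: assignee=NULL, reviewer=NULL, → literal Omar → Omar
item=E: assignee=Omar → Omar
item=G: assignee=NULL, reviewer=Wes → Wes
item=H: assignee=NULL, reviewer=NULL, → literal Omar → Omar
item=L: assignee=Kai → Kai
item=P: assignee=NULL, reviewer=NULL, → literal Omar → Omar
item=S: assignee=NULL, reviewer=NULL, → literal Omar → Omar
item=T: assignee=NULL, reviewer=NULL, → literal Omar → Omar
item=X: assignee=Bob → Bob
item=Y: assignee=NULL, reviewer=NULL, → literal Omar → Omar

Omar, Omar, Wes, Omar, Kai, Omar, Omar, Omar, Bob, Omar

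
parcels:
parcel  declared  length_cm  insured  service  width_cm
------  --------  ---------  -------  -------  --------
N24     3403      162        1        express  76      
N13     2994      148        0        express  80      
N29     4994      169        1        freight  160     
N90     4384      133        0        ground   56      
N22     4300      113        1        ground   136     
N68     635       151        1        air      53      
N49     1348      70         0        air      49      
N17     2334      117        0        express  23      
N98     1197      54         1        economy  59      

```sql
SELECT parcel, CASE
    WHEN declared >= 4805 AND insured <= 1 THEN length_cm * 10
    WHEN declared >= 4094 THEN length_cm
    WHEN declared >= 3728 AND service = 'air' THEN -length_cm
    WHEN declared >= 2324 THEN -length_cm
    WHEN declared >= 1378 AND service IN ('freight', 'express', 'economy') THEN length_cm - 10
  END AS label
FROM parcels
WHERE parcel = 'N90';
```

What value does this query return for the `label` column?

parcel = N90: declared=4384, length_cm=133, insured=0, service=ground, width_cm=56.
declared >= 4805 AND insured <= 1 → false
declared >= 4094 → true → 133

133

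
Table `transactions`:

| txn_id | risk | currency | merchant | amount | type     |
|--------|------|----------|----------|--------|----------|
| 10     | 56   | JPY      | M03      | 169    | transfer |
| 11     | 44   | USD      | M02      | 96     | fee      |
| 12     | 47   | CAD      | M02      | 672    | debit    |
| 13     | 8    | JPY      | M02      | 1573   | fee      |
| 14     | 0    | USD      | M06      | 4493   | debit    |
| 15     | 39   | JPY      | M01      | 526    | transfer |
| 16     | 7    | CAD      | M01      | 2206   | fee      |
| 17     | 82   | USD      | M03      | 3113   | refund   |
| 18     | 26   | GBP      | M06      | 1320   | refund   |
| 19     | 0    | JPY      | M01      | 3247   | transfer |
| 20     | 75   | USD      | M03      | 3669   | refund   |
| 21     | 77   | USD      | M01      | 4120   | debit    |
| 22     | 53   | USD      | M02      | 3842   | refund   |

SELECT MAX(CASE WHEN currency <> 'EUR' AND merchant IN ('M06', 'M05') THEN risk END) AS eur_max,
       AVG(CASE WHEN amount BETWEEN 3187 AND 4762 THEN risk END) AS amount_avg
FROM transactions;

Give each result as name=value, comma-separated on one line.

eur_max=26, amount_avg=41

[eur_max: currency <> 'EUR' AND merchant IN ('M06', 'M05')]
txn_id=10: ✗
txn_id=11: ✗
txn_id=12: ✗
txn_id=13: ✗
txn_id=14: ✓ → 0
txn_id=15: ✗
txn_id=16: ✗
txn_id=17: ✗
txn_id=18: ✓ → 26
txn_id=19: ✗
txn_id=20: ✗
txn_id=21: ✗
txn_id=22: ✗
eur_max = MAX(0, 26) = 26
—
[amount_avg: amount BETWEEN 3187 AND 4762]
txn_id=10: ✗
txn_id=11: ✗
txn_id=12: ✗
txn_id=13: ✗
txn_id=14: ✓ → 0
txn_id=15: ✗
txn_id=16: ✗
txn_id=17: ✗
txn_id=18: ✗
txn_id=19: ✓ → 0
txn_id=20: ✓ → 75
txn_id=21: ✓ → 77
txn_id=22: ✓ → 53
amount_avg = (0 + 0 + 75 + 77 + 53) / 5 = 41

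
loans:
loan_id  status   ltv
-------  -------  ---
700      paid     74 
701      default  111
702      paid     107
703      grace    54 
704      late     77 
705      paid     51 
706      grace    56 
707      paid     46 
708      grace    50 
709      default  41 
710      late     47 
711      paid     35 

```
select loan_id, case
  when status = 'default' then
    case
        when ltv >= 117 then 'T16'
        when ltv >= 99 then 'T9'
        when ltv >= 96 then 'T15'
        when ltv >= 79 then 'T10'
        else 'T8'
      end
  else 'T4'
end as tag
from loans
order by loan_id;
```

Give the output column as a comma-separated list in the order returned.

T4, T9, T4, T4, T4, T4, T4, T4, T4, T8, T4, T4

loan_id=700: status='paid' → outer ELSE → T4
loan_id=701: status='default' → inner[ltv >= 99] → T9
loan_id=702: status='paid' → outer ELSE → T4
loan_id=703: status='grace' → outer ELSE → T4
loan_id=704: status='late' → outer ELSE → T4
loan_id=705: status='paid' → outer ELSE → T4
loan_id=706: status='grace' → outer ELSE → T4
loan_id=707: status='paid' → outer ELSE → T4
loan_id=708: status='grace' → outer ELSE → T4
loan_id=709: status='default' → inner[ELSE] → T8
loan_id=710: status='late' → outer ELSE → T4
loan_id=711: status='paid' → outer ELSE → T4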